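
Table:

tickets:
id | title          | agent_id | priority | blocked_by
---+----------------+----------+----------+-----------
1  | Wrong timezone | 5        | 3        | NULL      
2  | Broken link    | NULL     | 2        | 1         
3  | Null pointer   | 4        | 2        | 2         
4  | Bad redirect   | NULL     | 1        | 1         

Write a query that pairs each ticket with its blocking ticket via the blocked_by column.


This is a self-join: tickets is joined to a second copy of itself, matching each row's blocked_by to another row's id. Use LEFT JOIN so rows with blocked_by=NULL are kept.
  - ticket 1 (Wrong timezone): blocked_by=NULL -> NULL
  - ticket 2 (Broken link): blocked_by=1 -> Wrong timezone
  - ticket 3 (Null pointer): blocked_by=2 -> Broken link
  - ticket 4 (Bad redirect): blocked_by=1 -> Wrong timezone

SQL:
SELECT a.title AS item, b.title AS blocked_by
FROM tickets a
LEFT JOIN tickets b ON a.blocked_by = b.id

Result:
item           | blocked_by    
---------------+---------------
Wrong timezone | NULL          
Broken link    | Wrong timezone
Null pointer   | Broken link   
Bad redirect   | Wrong timezone


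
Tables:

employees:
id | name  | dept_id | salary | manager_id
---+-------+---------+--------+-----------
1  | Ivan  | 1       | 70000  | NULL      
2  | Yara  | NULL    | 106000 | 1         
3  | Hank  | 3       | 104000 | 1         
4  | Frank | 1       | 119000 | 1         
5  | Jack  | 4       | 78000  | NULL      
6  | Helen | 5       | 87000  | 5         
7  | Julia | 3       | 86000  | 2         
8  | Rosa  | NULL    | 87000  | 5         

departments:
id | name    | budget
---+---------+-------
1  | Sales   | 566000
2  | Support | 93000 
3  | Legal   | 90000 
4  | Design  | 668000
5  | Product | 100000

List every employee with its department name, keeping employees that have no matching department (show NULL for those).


LEFT JOIN keeps every row from employees (the left table); where dept_id has no match in departments, the department columns become NULL. Walk through each employee:
  - employee 1 (Ivan): dept_id=1 -> matches Sales
  - employee 2 (Yara): dept_id=NULL, no match -> kept with NULL
  - employee 3 (Hank): dept_id=3 -> matches Legal
  - employee 4 (Frank): dept_id=1 -> matches Sales
  - employee 5 (Jack): dept_id=4 -> matches Design
  - employee 6 (Helen): dept_id=5 -> matches Product
  - employee 7 (Julia): dept_id=3 -> matches Legal
  - employee 8 (Rosa): dept_id=NULL, no match -> kept with NULL
All 8 rows appear; 2 have NULL department.

SQL:
SELECT a.name, b.name AS department
FROM employees a
LEFT JOIN departments b ON a.dept_id = b.id

Result:
name  | department
------+-----------
Ivan  | Sales     
Yara  | NULL      
Hank  | Legal     
Frank | Sales     
Jack  | Design    
Helen | Product   
Julia | Legal     
Rosa  | NULL      


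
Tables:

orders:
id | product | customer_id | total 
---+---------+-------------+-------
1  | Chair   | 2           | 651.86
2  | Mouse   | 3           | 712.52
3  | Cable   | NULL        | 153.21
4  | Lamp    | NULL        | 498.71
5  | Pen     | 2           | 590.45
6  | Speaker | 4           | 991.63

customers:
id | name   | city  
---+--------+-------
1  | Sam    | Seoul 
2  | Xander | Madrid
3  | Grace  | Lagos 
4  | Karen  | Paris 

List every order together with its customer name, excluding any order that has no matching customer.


INNER JOIN keeps only orders rows whose customer_id matches an id in customers. Walk through each order:
  - order 1 (Chair): customer_id=2 -> matches Xander
  - order 2 (Mouse): customer_id=3 -> matches Grace
  - order 3 (Cable): customer_id=NULL, no match -> dropped
  - order 4 (Lamp): customer_id=NULL, no match -> dropped
  - order 5 (Pen): customer_id=2 -> matches Xander
  - order 6 (Speaker): customer_id=4 -> matches Karen
So 2 of 6 rows are dropped.

SQL:
SELECT a.product, b.name AS customer
FROM orders a
INNER JOIN customers b ON a.customer_id = b.id

Result:
product | customer
--------+---------
Chair   | Xander  
Mouse   | Grace   
Pen     | Xander  
Speaker | Karen   


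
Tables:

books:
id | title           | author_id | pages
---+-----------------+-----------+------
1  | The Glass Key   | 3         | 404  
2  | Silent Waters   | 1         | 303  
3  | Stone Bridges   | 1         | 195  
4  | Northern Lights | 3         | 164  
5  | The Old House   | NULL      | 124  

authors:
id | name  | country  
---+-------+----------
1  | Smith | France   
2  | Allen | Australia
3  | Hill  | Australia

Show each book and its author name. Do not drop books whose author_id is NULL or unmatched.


LEFT JOIN keeps every row from books (the left table); where author_id has no match in authors, the author columns become NULL. Walk through each book:
  - book 1 (The Glass Key): author_id=3 -> matches Hill
  - book 2 (Silent Waters): author_id=1 -> matches Smith
  - book 3 (Stone Bridges): author_id=1 -> matches Smith
  - book 4 (Northern Lights): author_id=3 -> matches Hill
  - book 5 (The Old House): author_id=NULL, no match -> kept with NULL
All 5 rows appear; 1 has NULL author.

SQL:
SELECT a.title, b.name AS author
FROM books a
LEFT JOIN authors b ON a.author_id = b.id

Result:
title           | author
----------------+-------
The Glass Key   | Hill  
Silent Waters   | Smith 
Stone Bridges   | Smith 
Northern Lights | Hill  
The Old House   | NULL  


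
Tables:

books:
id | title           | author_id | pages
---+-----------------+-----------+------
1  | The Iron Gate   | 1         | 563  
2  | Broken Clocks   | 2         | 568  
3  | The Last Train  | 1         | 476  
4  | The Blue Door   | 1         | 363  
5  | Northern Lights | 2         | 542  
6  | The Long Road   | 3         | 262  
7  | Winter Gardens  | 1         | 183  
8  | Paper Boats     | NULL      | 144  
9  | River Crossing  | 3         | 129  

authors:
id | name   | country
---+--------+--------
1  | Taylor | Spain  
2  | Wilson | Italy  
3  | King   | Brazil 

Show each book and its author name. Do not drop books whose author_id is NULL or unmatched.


LEFT JOIN keeps every row from books (the left table); where author_id has no match in authors, the author columns become NULL. Walk through each book:
  - book 1 (The Iron Gate): author_id=1 -> matches Taylor
  - book 2 (Broken Clocks): author_id=2 -> matches Wilson
  - book 3 (The Last Train): author_id=1 -> matches Taylor
  - book 4 (The Blue Door): author_id=1 -> matches Taylor
  - book 5 (Northern Lights): author_id=2 -> matches Wilson
  - book 6 (The Long Road): author_id=3 -> matches King
  - book 7 (Winter Gardens): author_id=1 -> matches Taylor
  - book 8 (Paper Boats): author_id=NULL, no match -> kept with NULL
  - book 9 (River Crossing): author_id=3 -> matches King
All 9 rows appear; 1 has NULL author.

SQL:
SELECT a.title, b.name AS author
FROM books a
LEFT JOIN authors b ON a.author_id = b.id

Result:
title           | author
----------------+-------
The Iron Gate   | Taylor
Broken Clocks   | Wilson
The Last Train  | Taylor
The Blue Door   | Taylor
Northern Lights | Wilson
The Long Road   | King  
Winter Gardens  | Taylor
Paper Boats     | NULL  
River Crossing  | King  


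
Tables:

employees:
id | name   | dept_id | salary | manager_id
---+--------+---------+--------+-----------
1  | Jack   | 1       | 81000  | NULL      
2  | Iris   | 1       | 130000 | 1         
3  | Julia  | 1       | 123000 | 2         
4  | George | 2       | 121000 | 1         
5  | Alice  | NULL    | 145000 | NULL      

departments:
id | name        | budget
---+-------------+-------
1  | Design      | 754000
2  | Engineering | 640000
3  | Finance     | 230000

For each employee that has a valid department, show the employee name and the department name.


INNER JOIN keeps only employees rows whose dept_id matches an id in departments. Walk through each employee:
  - employee 1 (Jack): dept_id=1 -> matches Design
  - employee 2 (Iris): dept_id=1 -> matches Design
  - employee 3 (Julia): dept_id=1 -> matches Design
  - employee 4 (George): dept_id=2 -> matches Engineering
  - employee 5 (Alice): dept_id=NULL, no match -> dropped
So 1 of 5 rows is dropped.

SQL:
SELECT a.name, b.name AS department
FROM employees a
INNER JOIN departments b ON a.dept_id = b.id

Result:
name   | department 
-------+------------
Jack   | Design     
Iris   | Design     
Julia  | Design     
George | Engineering


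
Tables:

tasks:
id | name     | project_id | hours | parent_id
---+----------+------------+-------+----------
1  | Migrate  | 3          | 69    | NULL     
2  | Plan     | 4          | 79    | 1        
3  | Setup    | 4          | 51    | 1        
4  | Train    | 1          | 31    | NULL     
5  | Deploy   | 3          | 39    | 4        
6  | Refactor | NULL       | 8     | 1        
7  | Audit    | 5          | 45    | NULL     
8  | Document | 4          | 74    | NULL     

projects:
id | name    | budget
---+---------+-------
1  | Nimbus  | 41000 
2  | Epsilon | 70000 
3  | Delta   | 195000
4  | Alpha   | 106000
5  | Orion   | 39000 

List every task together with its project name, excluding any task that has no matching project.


INNER JOIN keeps only tasks rows whose project_id matches an id in projects. Walk through each task:
  - task 1 (Migrate): project_id=3 -> matches Delta
  - task 2 (Plan): project_id=4 -> matches Alpha
  - task 3 (Setup): project_id=4 -> matches Alpha
  - task 4 (Train): project_id=1 -> matches Nimbus
  - task 5 (Deploy): project_id=3 -> matches Delta
  - task 6 (Refactor): project_id=NULL, no match -> dropped
  - task 7 (Audit): project_id=5 -> matches Orion
  - task 8 (Document): project_id=4 -> matches Alpha
So 1 of 8 rows is dropped.

SQL:
SELECT a.name, b.name AS project
FROM tasks a
INNER JOIN projects b ON a.project_id = b.id

Result:
name     | project
---------+--------
Migrate  | Delta  
Plan     | Alpha  
Setup    | Alpha  
Train    | Nimbus 
Deploy   | Delta  
Audit    | Orion  
Document | Alpha  


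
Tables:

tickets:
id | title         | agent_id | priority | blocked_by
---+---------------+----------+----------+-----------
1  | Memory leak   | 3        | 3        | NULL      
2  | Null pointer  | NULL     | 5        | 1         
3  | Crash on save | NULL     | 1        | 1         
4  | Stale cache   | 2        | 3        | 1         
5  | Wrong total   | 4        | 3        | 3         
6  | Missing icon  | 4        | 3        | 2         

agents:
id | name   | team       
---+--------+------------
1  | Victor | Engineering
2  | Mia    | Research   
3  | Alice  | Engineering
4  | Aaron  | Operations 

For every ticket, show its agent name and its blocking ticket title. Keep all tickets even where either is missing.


Two LEFT JOINs from the same base table tickets: one to agents via agent_id, one to tickets itself via blocked_by. Both are LEFT so every ticket is preserved.
Match against agents:
  - ticket 1 (Memory leak): agent_id=3 -> matches Alice
  - ticket 2 (Null pointer): agent_id=NULL, no match -> kept with NULL
  - ticket 3 (Crash on save): agent_id=NULL, no match -> kept with NULL
  - ticket 4 (Stale cache): agent_id=2 -> matches Mia
  - ticket 5 (Wrong total): agent_id=4 -> matches Aaron
  - ticket 6 (Missing icon): agent_id=4 -> matches Aaron
Match against tickets (self):
  - ticket 1 (Memory leak): blocked_by=NULL -> NULL
  - ticket 2 (Null pointer): blocked_by=1 -> Memory leak
  - ticket 3 (Crash on save): blocked_by=1 -> Memory leak
  - ticket 4 (Stale cache): blocked_by=1 -> Memory leak
  - ticket 5 (Wrong total): blocked_by=3 -> Crash on save
  - ticket 6 (Missing icon): blocked_by=2 -> Null pointer

SQL:
SELECT a.title, b.name AS agent, c.title AS blocked_by
FROM tickets a
LEFT JOIN agents b ON a.agent_id = b.id
LEFT JOIN tickets c ON a.blocked_by = c.id

Result:
title         | agent | blocked_by   
--------------+-------+--------------
Memory leak   | Alice | NULL         
Null pointer  | NULL  | Memory leak  
Crash on save | NULL  | Memory leak  
Stale cache   | Mia   | Memory leak  
Wrong total   | Aaron | Crash on save
Missing icon  | Aaron | Null pointer 


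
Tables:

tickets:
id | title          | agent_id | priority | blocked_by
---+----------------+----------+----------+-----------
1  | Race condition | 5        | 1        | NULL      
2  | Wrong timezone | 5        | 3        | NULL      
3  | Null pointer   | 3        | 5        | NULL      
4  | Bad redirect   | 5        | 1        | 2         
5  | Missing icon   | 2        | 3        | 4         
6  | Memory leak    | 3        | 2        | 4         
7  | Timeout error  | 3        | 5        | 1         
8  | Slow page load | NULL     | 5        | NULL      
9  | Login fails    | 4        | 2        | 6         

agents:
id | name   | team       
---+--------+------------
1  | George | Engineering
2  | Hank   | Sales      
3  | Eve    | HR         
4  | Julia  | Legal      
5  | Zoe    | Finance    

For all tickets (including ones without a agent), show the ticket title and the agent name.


LEFT JOIN keeps every row from tickets (the left table); where agent_id has no match in agents, the agent columns become NULL. Walk through each ticket:
  - ticket 1 (Race condition): agent_id=5 -> matches Zoe
  - ticket 2 (Wrong timezone): agent_id=5 -> matches Zoe
  - ticket 3 (Null pointer): agent_id=3 -> matches Eve
  - ticket 4 (Bad redirect): agent_id=5 -> matches Zoe
  - ticket 5 (Missing icon): agent_id=2 -> matches Hank
  - ticket 6 (Memory leak): agent_id=3 -> matches Eve
  - ticket 7 (Timeout error): agent_id=3 -> matches Eve
  - ticket 8 (Slow page load): agent_id=NULL, no match -> kept with NULL
  - ticket 9 (Login fails): agent_id=4 -> matches Julia
All 9 rows appear; 1 has NULL agent.

SQL:
SELECT a.title, b.name AS agent
FROM tickets a
LEFT JOIN agents b ON a.agent_id = b.id

Result:
title          | agent
---------------+------
Race condition | Zoe  
Wrong timezone | Zoe  
Null pointer   | Eve  
Bad redirect   | Zoe  
Missing icon   | Hank 
Memory leak    | Eve  
Timeout error  | Eve  
Slow page load | NULL 
Login fails    | Julia


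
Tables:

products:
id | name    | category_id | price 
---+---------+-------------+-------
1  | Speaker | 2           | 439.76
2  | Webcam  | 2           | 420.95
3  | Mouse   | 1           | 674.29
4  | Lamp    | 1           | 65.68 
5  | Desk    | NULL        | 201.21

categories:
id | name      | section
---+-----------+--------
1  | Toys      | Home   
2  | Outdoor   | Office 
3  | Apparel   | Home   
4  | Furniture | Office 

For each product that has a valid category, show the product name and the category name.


INNER JOIN keeps only products rows whose category_id matches an id in categories. Walk through each product:
  - product 1 (Speaker): category_id=2 -> matches Outdoor
  - product 2 (Webcam): category_id=2 -> matches Outdoor
  - product 3 (Mouse): category_id=1 -> matches Toys
  - product 4 (Lamp): category_id=1 -> matches Toys
  - product 5 (Desk): category_id=NULL, no match -> dropped
So 1 of 5 rows is dropped.

SQL:
SELECT a.name, b.name AS category
FROM products a
INNER JOIN categories b ON a.category_id = b.id

Result:
name    | category
--------+---------
Speaker | Outdoor 
Webcam  | Outdoor 
Mouse   | Toys    
Lamp    | Toys    


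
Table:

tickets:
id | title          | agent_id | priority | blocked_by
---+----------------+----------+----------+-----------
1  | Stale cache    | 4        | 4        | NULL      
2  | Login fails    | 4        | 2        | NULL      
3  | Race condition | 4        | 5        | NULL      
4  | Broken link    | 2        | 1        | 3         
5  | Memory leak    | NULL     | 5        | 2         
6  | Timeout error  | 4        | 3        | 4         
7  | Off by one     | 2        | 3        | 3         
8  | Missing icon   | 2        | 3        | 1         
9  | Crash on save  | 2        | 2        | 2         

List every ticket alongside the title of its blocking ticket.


This is a self-join: tickets is joined to a second copy of itself, matching each row's blocked_by to another row's id. Use LEFT JOIN so rows with blocked_by=NULL are kept.
  - ticket 1 (Stale cache): blocked_by=NULL -> NULL
  - ticket 2 (Login fails): blocked_by=NULL -> NULL
  - ticket 3 (Race condition): blocked_by=NULL -> NULL
  - ticket 4 (Broken link): blocked_by=3 -> Race condition
  - ticket 5 (Memory leak): blocked_by=2 -> Login fails
  - ticket 6 (Timeout error): blocked_by=4 -> Broken link
  - ticket 7 (Off by one): blocked_by=3 -> Race condition
  - ticket 8 (Missing icon): blocked_by=1 -> Stale cache
  - ticket 9 (Crash on save): blocked_by=2 -> Login fails

SQL:
SELECT a.title AS item, b.title AS blocked_by
FROM tickets a
LEFT JOIN tickets b ON a.blocked_by = b.id

Result:
item           | blocked_by    
---------------+---------------
Stale cache    | NULL          
Login fails    | NULL          
Race condition | NULL          
Broken link    | Race condition
Memory leak    | Login fails   
Timeout error  | Broken link   
Off by one     | Race condition
Missing icon   | Stale cache   
Crash on save  | Login fails   


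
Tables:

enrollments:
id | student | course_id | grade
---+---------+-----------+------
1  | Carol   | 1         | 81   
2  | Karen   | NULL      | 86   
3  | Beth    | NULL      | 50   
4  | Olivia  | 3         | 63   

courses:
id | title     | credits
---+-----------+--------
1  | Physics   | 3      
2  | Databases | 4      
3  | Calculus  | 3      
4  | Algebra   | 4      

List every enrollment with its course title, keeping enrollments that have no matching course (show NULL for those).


LEFT JOIN keeps every row from enrollments (the left table); where course_id has no match in courses, the course columns become NULL. Walk through each enrollment:
  - enrollment 1 (Carol): course_id=1 -> matches Physics
  - enrollment 2 (Karen): course_id=NULL, no match -> kept with NULL
  - enrollment 3 (Beth): course_id=NULL, no match -> kept with NULL
  - enrollment 4 (Olivia): course_id=3 -> matches Calculus
All 4 rows appear; 2 have NULL course.

SQL:
SELECT a.student, b.title AS course
FROM enrollments a
LEFT JOIN courses b ON a.course_id = b.id

Result:
student | course  
--------+---------
Carol   | Physics 
Karen   | NULL    
Beth    | NULL    
Olivia  | Calculus


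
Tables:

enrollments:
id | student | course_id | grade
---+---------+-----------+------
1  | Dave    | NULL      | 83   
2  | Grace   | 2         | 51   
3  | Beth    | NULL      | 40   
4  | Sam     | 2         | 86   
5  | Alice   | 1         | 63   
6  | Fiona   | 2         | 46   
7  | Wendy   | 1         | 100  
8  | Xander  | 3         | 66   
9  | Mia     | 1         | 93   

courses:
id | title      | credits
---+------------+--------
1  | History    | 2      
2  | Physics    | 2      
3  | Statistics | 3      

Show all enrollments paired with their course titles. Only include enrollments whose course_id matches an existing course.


INNER JOIN keeps only enrollments rows whose course_id matches an id in courses. Walk through each enrollment:
  - enrollment 1 (Dave): course_id=NULL, no match -> dropped
  - enrollment 2 (Grace): course_id=2 -> matches Physics
  - enrollment 3 (Beth): course_id=NULL, no match -> dropped
  - enrollment 4 (Sam): course_id=2 -> matches Physics
  - enrollment 5 (Alice): course_id=1 -> matches History
  - enrollment 6 (Fiona): course_id=2 -> matches Physics
  - enrollment 7 (Wendy): course_id=1 -> matches History
  - enrollment 8 (Xander): course_id=3 -> matches Statistics
  - enrollment 9 (Mia): course_id=1 -> matches History
So 2 of 9 rows are dropped.

SQL:
SELECT a.student, b.title AS course
FROM enrollments a
INNER JOIN courses b ON a.course_id = b.id

Result:
student | course    
--------+-----------
Grace   | Physics   
Sam     | Physics   
Alice   | History   
Fiona   | Physics   
Wendy   | History   
Xander  | Statistics
Mia     | History   


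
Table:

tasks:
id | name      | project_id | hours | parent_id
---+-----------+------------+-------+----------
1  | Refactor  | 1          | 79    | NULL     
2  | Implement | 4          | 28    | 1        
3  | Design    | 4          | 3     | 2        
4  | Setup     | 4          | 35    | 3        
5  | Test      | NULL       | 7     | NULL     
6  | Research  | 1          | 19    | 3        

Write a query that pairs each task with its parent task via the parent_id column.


This is a self-join: tasks is joined to a second copy of itself, matching each row's parent_id to another row's id. Use LEFT JOIN so rows with parent_id=NULL are kept.
  - task 1 (Refactor): parent_id=NULL -> NULL
  - task 2 (Implement): parent_id=1 -> Refactor
  - task 3 (Design): parent_id=2 -> Implement
  - task 4 (Setup): parent_id=3 -> Design
  - task 5 (Test): parent_id=NULL -> NULL
  - task 6 (Research): parent_id=3 -> Design

SQL:
SELECT a.name AS item, b.name AS parent
FROM tasks a
LEFT JOIN tasks b ON a.parent_id = b.id

Result:
item      | parent   
----------+----------
Refactor  | NULL     
Implement | Refactor 
Design    | Implement
Setup     | Design   
Test      | NULL     
Research  | Design   


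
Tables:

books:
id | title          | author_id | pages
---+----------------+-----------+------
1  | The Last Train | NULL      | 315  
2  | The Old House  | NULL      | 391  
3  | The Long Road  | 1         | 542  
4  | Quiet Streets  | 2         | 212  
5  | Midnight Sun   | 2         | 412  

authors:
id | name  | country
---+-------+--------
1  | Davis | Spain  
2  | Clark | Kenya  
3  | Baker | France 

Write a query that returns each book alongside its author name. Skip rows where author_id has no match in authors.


INNER JOIN keeps only books rows whose author_id matches an id in authors. Walk through each book:
  - book 1 (The Last Train): author_id=NULL, no match -> dropped
  - book 2 (The Old House): author_id=NULL, no match -> dropped
  - book 3 (The Long Road): author_id=1 -> matches Davis
  - book 4 (Quiet Streets): author_id=2 -> matches Clark
  - book 5 (Midnight Sun): author_id=2 -> matches Clark
So 2 of 5 rows are dropped.

SQL:
SELECT a.title, b.name AS author
FROM books a
INNER JOIN authors b ON a.author_id = b.id

Result:
title         | author
--------------+-------
The Long Road | Davis 
Quiet Streets | Clark 
Midnight Sun  | Clark 


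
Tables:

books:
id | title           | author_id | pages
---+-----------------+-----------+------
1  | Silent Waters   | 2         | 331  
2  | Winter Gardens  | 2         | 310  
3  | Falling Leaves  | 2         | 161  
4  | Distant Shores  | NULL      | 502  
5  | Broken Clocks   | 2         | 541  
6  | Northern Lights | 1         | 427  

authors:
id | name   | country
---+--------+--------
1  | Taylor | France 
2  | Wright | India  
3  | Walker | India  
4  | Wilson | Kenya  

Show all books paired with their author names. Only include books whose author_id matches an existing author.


INNER JOIN keeps only books rows whose author_id matches an id in authors. Walk through each book:
  - book 1 (Silent Waters): author_id=2 -> matches Wright
  - book 2 (Winter Gardens): author_id=2 -> matches Wright
  - book 3 (Falling Leaves): author_id=2 -> matches Wright
  - book 4 (Distant Shores): author_id=NULL, no match -> dropped
  - book 5 (Broken Clocks): author_id=2 -> matches Wright
  - book 6 (Northern Lights): author_id=1 -> matches Taylor
So 1 of 6 rows is dropped.

SQL:
SELECT a.title, b.name AS author
FROM books a
INNER JOIN authors b ON a.author_id = b.id

Result:
title           | author
----------------+-------
Silent Waters   | Wright
Winter Gardens  | Wright
Falling Leaves  | Wright
Broken Clocks   | Wright
Northern Lights | Taylor


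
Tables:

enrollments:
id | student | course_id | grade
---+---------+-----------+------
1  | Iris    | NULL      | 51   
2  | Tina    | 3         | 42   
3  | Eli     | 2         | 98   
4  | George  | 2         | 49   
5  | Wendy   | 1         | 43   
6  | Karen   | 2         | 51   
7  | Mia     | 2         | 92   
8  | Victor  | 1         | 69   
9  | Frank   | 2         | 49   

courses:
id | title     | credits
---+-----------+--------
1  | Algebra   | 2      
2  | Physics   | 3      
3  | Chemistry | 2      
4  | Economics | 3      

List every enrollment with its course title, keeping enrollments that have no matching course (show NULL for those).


LEFT JOIN keeps every row from enrollments (the left table); where course_id has no match in courses, the course columns become NULL. Walk through each enrollment:
  - enrollment 1 (Iris): course_id=NULL, no match -> kept with NULL
  - enrollment 2 (Tina): course_id=3 -> matches Chemistry
  - enrollment 3 (Eli): course_id=2 -> matches Physics
  - enrollment 4 (George): course_id=2 -> matches Physics
  - enrollment 5 (Wendy): course_id=1 -> matches Algebra
  - enrollment 6 (Karen): course_id=2 -> matches Physics
  - enrollment 7 (Mia): course_id=2 -> matches Physics
  - enrollment 8 (Victor): course_id=1 -> matches Algebra
  - enrollment 9 (Frank): course_id=2 -> matches Physics
All 9 rows appear; 1 has NULL course.

SQL:
SELECT a.student, b.title AS course
FROM enrollments a
LEFT JOIN courses b ON a.course_id = b.id

Result:
student | course   
--------+----------
Iris    | NULL     
Tina    | Chemistry
Eli     | Physics  
George  | Physics  
Wendy   | Algebra  
Karen   | Physics  
Mia     | Physics  
Victor  | Algebra  
Frank   | Physics  


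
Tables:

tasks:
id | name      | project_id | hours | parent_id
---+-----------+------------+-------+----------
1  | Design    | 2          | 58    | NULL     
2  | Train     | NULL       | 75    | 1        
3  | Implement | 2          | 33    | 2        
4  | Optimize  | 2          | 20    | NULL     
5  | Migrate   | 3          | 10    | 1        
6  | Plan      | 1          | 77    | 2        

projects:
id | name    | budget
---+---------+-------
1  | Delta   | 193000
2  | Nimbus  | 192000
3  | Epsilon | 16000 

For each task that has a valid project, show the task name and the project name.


INNER JOIN keeps only tasks rows whose project_id matches an id in projects. Walk through each task:
  - task 1 (Design): project_id=2 -> matches Nimbus
  - task 2 (Train): project_id=NULL, no match -> dropped
  - task 3 (Implement): project_id=2 -> matches Nimbus
  - task 4 (Optimize): project_id=2 -> matches Nimbus
  - task 5 (Migrate): project_id=3 -> matches Epsilon
  - task 6 (Plan): project_id=1 -> matches Delta
So 1 of 6 rows is dropped.

SQL:
SELECT a.name, b.name AS project
FROM tasks a
INNER JOIN projects b ON a.project_id = b.id

Result:
name      | project
----------+--------
Design    | Nimbus 
Implement | Nimbus 
Optimize  | Nimbus 
Migrate   | Epsilon
Plan      | Delta  


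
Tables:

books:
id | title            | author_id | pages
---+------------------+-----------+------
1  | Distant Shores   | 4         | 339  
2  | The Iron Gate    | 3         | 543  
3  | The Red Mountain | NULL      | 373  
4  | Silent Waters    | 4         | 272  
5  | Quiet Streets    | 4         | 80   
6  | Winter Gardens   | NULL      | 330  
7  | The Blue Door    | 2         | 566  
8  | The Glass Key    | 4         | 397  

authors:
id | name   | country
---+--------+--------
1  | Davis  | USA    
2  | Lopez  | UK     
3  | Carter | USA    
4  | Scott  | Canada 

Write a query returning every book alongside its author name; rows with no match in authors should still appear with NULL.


LEFT JOIN keeps every row from books (the left table); where author_id has no match in authors, the author columns become NULL. Walk through each book:
  - book 1 (Distant Shores): author_id=4 -> matches Scott
  - book 2 (The Iron Gate): author_id=3 -> matches Carter
  - book 3 (The Red Mountain): author_id=NULL, no match -> kept with NULL
  - book 4 (Silent Waters): author_id=4 -> matches Scott
  - book 5 (Quiet Streets): author_id=4 -> matches Scott
  - book 6 (Winter Gardens): author_id=NULL, no match -> kept with NULL
  - book 7 (The Blue Door): author_id=2 -> matches Lopez
  - book 8 (The Glass Key): author_id=4 -> matches Scott
All 8 rows appear; 2 have NULL author.

SQL:
SELECT a.title, b.name AS author
FROM books a
LEFT JOIN authors b ON a.author_id = b.id

Result:
title            | author
-----------------+-------
Distant Shores   | Scott 
The Iron Gate    | Carter
The Red Mountain | NULL  
Silent Waters    | Scott 
Quiet Streets    | Scott 
Winter Gardens   | NULL  
The Blue Door    | Lopez 
The Glass Key    | Scott 


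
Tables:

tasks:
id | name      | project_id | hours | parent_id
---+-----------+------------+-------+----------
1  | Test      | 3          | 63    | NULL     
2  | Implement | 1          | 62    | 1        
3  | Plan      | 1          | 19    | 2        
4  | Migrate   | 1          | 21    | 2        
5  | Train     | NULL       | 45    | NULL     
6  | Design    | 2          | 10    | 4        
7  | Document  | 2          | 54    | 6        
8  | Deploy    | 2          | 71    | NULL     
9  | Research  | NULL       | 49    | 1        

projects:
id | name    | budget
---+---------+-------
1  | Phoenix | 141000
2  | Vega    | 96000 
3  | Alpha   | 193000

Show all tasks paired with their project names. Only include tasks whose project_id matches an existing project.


INNER JOIN keeps only tasks rows whose project_id matches an id in projects. Walk through each task:
  - task 1 (Test): project_id=3 -> matches Alpha
  - task 2 (Implement): project_id=1 -> matches Phoenix
  - task 3 (Plan): project_id=1 -> matches Phoenix
  - task 4 (Migrate): project_id=1 -> matches Phoenix
  - task 5 (Train): project_id=NULL, no match -> dropped
  - task 6 (Design): project_id=2 -> matches Vega
  - task 7 (Document): project_id=2 -> matches Vega
  - task 8 (Deploy): project_id=2 -> matches Vega
  - task 9 (Research): project_id=NULL, no match -> dropped
So 2 of 9 rows are dropped.

SQL:
SELECT a.name, b.name AS project
FROM tasks a
INNER JOIN projects b ON a.project_id = b.id

Result:
name      | project
----------+--------
Test      | Alpha  
Implement | Phoenix
Plan      | Phoenix
Migrate   | Phoenix
Design    | Vega   
Document  | Vega   
Deploy    | Vega   


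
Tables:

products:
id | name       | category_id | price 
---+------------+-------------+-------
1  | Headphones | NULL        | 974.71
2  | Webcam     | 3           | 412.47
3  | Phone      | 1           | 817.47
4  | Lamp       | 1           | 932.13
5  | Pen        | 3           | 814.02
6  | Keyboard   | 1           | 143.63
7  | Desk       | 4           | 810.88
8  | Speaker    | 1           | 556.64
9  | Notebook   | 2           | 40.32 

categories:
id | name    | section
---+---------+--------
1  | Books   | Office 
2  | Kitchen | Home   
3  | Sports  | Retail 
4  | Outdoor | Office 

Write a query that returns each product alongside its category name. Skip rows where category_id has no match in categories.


INNER JOIN keeps only products rows whose category_id matches an id in categories. Walk through each product:
  - product 1 (Headphones): category_id=NULL, no match -> dropped
  - product 2 (Webcam): category_id=3 -> matches Sports
  - product 3 (Phone): category_id=1 -> matches Books
  - product 4 (Lamp): category_id=1 -> matches Books
  - product 5 (Pen): category_id=3 -> matches Sports
  - product 6 (Keyboard): category_id=1 -> matches Books
  - product 7 (Desk): category_id=4 -> matches Outdoor
  - product 8 (Speaker): category_id=1 -> matches Books
  - product 9 (Notebook): category_id=2 -> matches Kitchen
So 1 of 9 rows is dropped.

SQL:
SELECT a.name, b.name AS category
FROM products a
INNER JOIN categories b ON a.category_id = b.id

Result:
name     | category
---------+---------
Webcam   | Sports  
Phone    | Books   
Lamp     | Books   
Pen      | Sports  
Keyboard | Books   
Desk     | Outdoor 
Speaker  | Books   
Notebook | Kitchen 


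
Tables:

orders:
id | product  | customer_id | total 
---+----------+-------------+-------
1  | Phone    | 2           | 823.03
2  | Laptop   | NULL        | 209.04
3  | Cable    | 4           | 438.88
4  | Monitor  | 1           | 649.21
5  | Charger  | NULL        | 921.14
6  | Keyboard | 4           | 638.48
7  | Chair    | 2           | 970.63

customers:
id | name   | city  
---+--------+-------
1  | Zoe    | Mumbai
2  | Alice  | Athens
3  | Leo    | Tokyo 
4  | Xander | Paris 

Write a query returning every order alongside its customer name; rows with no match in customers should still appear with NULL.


LEFT JOIN keeps every row from orders (the left table); where customer_id has no match in customers, the customer columns become NULL. Walk through each order:
  - order 1 (Phone): customer_id=2 -> matches Alice
  - order 2 (Laptop): customer_id=NULL, no match -> kept with NULL
  - order 3 (Cable): customer_id=4 -> matches Xander
  - order 4 (Monitor): customer_id=1 -> matches Zoe
  - order 5 (Charger): customer_id=NULL, no match -> kept with NULL
  - order 6 (Keyboard): customer_id=4 -> matches Xander
  - order 7 (Chair): customer_id=2 -> matches Alice
All 7 rows appear; 2 have NULL customer.

SQL:
SELECT a.product, b.name AS customer
FROM orders a
LEFT JOIN customers b ON a.customer_id = b.id

Result:
product  | customer
---------+---------
Phone    | Alice   
Laptop   | NULL    
Cable    | Xander  
Monitor  | Zoe     
Charger  | NULL    
Keyboard | Xander  
Chair    | Alice   


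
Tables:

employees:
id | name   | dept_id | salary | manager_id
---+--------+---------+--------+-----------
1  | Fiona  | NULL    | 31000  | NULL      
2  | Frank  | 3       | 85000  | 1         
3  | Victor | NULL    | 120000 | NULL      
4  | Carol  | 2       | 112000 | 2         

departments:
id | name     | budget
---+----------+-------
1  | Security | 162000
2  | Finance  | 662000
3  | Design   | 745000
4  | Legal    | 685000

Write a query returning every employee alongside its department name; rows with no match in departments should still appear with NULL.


LEFT JOIN keeps every row from employees (the left table); where dept_id has no match in departments, the department columns become NULL. Walk through each employee:
  - employee 1 (Fiona): dept_id=NULL, no match -> kept with NULL
  - employee 2 (Frank): dept_id=3 -> matches Design
  - employee 3 (Victor): dept_id=NULL, no match -> kept with NULL
  - employee 4 (Carol): dept_id=2 -> matches Finance
All 4 rows appear; 2 have NULL department.

SQL:
SELECT a.name, b.name AS department
FROM employees a
LEFT JOIN departments b ON a.dept_id = b.id

Result:
name   | department
-------+-----------
Fiona  | NULL      
Frank  | Design    
Victor | NULL      
Carol  | Finance   


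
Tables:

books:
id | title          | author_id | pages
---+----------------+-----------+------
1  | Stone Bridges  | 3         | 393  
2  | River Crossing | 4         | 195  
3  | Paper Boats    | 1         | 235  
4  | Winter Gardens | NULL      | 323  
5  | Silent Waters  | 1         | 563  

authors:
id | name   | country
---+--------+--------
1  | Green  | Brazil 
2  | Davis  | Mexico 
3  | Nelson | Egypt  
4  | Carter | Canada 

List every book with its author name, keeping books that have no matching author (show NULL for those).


LEFT JOIN keeps every row from books (the left table); where author_id has no match in authors, the author columns become NULL. Walk through each book:
  - book 1 (Stone Bridges): author_id=3 -> matches Nelson
  - book 2 (River Crossing): author_id=4 -> matches Carter
  - book 3 (Paper Boats): author_id=1 -> matches Green
  - book 4 (Winter Gardens): author_id=NULL, no match -> kept with NULL
  - book 5 (Silent Waters): author_id=1 -> matches Green
All 5 rows appear; 1 has NULL author.

SQL:
SELECT a.title, b.name AS author
FROM books a
LEFT JOIN authors b ON a.author_id = b.id

Result:
title          | author
---------------+-------
Stone Bridges  | Nelson
River Crossing | Carter
Paper Boats    | Green 
Winter Gardens | NULL  
Silent Waters  | Green 


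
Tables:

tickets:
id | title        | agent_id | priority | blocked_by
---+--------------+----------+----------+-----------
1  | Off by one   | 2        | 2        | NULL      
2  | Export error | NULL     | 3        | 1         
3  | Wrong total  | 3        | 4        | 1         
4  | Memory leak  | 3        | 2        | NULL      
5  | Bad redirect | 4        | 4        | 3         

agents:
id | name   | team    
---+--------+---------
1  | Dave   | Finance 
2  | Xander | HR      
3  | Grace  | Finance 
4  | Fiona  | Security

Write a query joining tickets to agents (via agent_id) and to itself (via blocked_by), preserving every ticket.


Two LEFT JOINs from the same base table tickets: one to agents via agent_id, one to tickets itself via blocked_by. Both are LEFT so every ticket is preserved.
Match against agents:
  - ticket 1 (Off by one): agent_id=2 -> matches Xander
  - ticket 2 (Export error): agent_id=NULL, no match -> kept with NULL
  - ticket 3 (Wrong total): agent_id=3 -> matches Grace
  - ticket 4 (Memory leak): agent_id=3 -> matches Grace
  - ticket 5 (Bad redirect): agent_id=4 -> matches Fiona
Match against tickets (self):
  - ticket 1 (Off by one): blocked_by=NULL -> NULL
  - ticket 2 (Export error): blocked_by=1 -> Off by one
  - ticket 3 (Wrong total): blocked_by=1 -> Off by one
  - ticket 4 (Memory leak): blocked_by=NULL -> NULL
  - ticket 5 (Bad redirect): blocked_by=3 -> Wrong total

SQL:
SELECT a.title, b.name AS agent, c.title AS blocked_by
FROM tickets a
LEFT JOIN agents b ON a.agent_id = b.id
LEFT JOIN tickets c ON a.blocked_by = c.id

Result:
title        | agent  | blocked_by 
-------------+--------+------------
Off by one   | Xander | NULL       
Export error | NULL   | Off by one 
Wrong total  | Grace  | Off by one 
Memory leak  | Grace  | NULL       
Bad redirect | Fiona  | Wrong total


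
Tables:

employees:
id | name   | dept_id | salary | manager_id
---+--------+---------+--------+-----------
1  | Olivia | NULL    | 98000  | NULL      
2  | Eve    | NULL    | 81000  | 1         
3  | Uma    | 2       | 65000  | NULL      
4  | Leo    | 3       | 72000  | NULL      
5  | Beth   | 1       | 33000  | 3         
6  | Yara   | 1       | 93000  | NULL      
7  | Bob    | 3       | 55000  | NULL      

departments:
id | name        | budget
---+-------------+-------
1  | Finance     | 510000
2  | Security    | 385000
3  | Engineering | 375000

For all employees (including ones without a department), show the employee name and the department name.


LEFT JOIN keeps every row from employees (the left table); where dept_id has no match in departments, the department columns become NULL. Walk through each employee:
  - employee 1 (Olivia): dept_id=NULL, no match -> kept with NULL
  - employee 2 (Eve): dept_id=NULL, no match -> kept with NULL
  - employee 3 (Uma): dept_id=2 -> matches Security
  - employee 4 (Leo): dept_id=3 -> matches Engineering
  - employee 5 (Beth): dept_id=1 -> matches Finance
  - employee 6 (Yara): dept_id=1 -> matches Finance
  - employee 7 (Bob): dept_id=3 -> matches Engineering
All 7 rows appear; 2 have NULL department.

SQL:
SELECT a.name, b.name AS department
FROM employees a
LEFT JOIN departments b ON a.dept_id = b.id

Result:
name   | department 
-------+------------
Olivia | NULL       
Eve    | NULL       
Uma    | Security   
Leo    | Engineering
Beth   | Finance    
Yara   | Finance    
Bob    | Engineering


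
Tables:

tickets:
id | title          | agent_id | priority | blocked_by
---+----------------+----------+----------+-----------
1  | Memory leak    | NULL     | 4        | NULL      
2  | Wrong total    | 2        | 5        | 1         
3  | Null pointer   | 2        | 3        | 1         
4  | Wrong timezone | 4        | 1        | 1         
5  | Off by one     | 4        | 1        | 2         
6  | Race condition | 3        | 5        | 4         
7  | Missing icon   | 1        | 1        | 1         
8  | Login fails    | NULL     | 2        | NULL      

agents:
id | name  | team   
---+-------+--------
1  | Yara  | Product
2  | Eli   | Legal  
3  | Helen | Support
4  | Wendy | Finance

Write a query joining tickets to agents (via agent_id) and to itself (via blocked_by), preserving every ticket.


Two LEFT JOINs from the same base table tickets: one to agents via agent_id, one to tickets itself via blocked_by. Both are LEFT so every ticket is preserved.
Match against agents:
  - ticket 1 (Memory leak): agent_id=NULL, no match -> kept with NULL
  - ticket 2 (Wrong total): agent_id=2 -> matches Eli
  - ticket 3 (Null pointer): agent_id=2 -> matches Eli
  - ticket 4 (Wrong timezone): agent_id=4 -> matches Wendy
  - ticket 5 (Off by one): agent_id=4 -> matches Wendy
  - ticket 6 (Race condition): agent_id=3 -> matches Helen
  - ticket 7 (Missing icon): agent_id=1 -> matches Yara
  - ticket 8 (Login fails): agent_id=NULL, no match -> kept with NULL
Match against tickets (self):
  - ticket 1 (Memory leak): blocked_by=NULL -> NULL
  - ticket 2 (Wrong total): blocked_by=1 -> Memory leak
  - ticket 3 (Null pointer): blocked_by=1 -> Memory leak
  - ticket 4 (Wrong timezone): blocked_by=1 -> Memory leak
  - ticket 5 (Off by one): blocked_by=2 -> Wrong total
  - ticket 6 (Race condition): blocked_by=4 -> Wrong timezone
  - ticket 7 (Missing icon): blocked_by=1 -> Memory leak
  - ticket 8 (Login fails): blocked_by=NULL -> NULL

SQL:
SELECT a.title, b.name AS agent, c.title AS blocked_by
FROM tickets a
LEFT JOIN agents b ON a.agent_id = b.id
LEFT JOIN tickets c ON a.blocked_by = c.id

Result:
title          | agent | blocked_by    
---------------+-------+---------------
Memory leak    | NULL  | NULL          
Wrong total    | Eli   | Memory leak   
Null pointer   | Eli   | Memory leak   
Wrong timezone | Wendy | Memory leak   
Off by one     | Wendy | Wrong total   
Race condition | Helen | Wrong timezone
Missing icon   | Yara  | Memory leak   
Login fails    | NULL  | NULL          
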